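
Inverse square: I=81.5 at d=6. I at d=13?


I₁d₁² = I₂d₂²
I₂ = I₁ × (d₁/d₂)²
= 81.5 × (6/13)²
= 81.5 × 36/169
= 2934/169
≈ 17.3609

17.3609


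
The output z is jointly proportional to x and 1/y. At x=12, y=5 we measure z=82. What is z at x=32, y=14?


z = k·x/y
Solve for k using the known point: k = z·y/x = 82×5/12 = 410/12 ≈ 34.1667
Now evaluate at x=32, y=14:
z = k × 32 / 14 = (410 × 32) / (12 × 14) = 13120/168
≈ 78.0952

78.0952


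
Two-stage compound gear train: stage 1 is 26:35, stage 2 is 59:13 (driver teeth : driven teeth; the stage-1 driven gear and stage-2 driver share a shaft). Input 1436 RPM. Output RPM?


Stage 1: RPM_B = RPM_A × t_A/t_B = 1436 × 26/35 = 37336/35 ≈ 1066.74
B and C share a shaft → RPM_C = RPM_B
Stage 2: RPM_D = RPM_C × t_C/t_D = RPM_A × (t_A×t_C)/(t_B×t_D)
Overall ratio = (26×59)/(35×13) = 1534/455
RPM_D = 1436 × 1534/455 = 2202824/455
≈ 4841.37 RPM

4841.37 RPM


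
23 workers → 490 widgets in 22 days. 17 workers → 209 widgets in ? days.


Days ∝ work / workers, so d₂ = d₁ × (m₁/m₂) × (w₂/w₁)
Workers factor (inverse): 23/17 ≈ 1.3529
Work factor (direct): 209/490 ≈ 0.4265
d₂ = 22 × 23/17 × 209/490 = (22 × 23 × 209) / (17 × 490) = 105754/8330
≈ 12.70 days

12.70 days


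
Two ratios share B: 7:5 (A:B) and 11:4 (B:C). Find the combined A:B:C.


Match B: multiply A:B by 11 → 77:55
Multiply B:C by 5 → 55:20
Combined: 77:55:20
GCD = 1
= 77:55:20

77:55:20


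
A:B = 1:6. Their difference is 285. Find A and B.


Let A = 1k, B = 6k.
6k - 1k = 285
5k = 285 → k = 285/5 = 57
A = 1×57 = 57, B = 6×57 = 342
= A = 57, B = 342

A = 57, B = 342


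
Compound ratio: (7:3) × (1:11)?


Compound ratio = (7×1) : (3×11)
= 7:33
GCD = 1
= 7:33

7:33


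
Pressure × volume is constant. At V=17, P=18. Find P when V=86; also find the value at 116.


Inverse proportion: x × y = constant
k = 17 × 18 = 306
At x=86: k/86 = 3.56
At x=116: k/116 = 2.64
= 3.56 and 2.64

3.56 and 2.64


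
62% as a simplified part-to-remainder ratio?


62% means 62 parts out of 100; remainder = 38
Part : remainder = 62:38
GCD = 2
= 31:19

31:19


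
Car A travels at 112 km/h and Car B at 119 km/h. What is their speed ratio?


Ratio = 112:119
GCD = 7
Simplified = 16:17
Time ratio (same distance) = 17:16
Speed ratio = 16:17

16:17


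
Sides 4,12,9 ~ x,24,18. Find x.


Scale factor = 24/12 = 2
Missing side = 4 × 2
= 8.0

8.0


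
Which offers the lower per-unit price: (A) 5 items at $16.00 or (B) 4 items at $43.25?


Deal A: $16.00/5 = $3.2000/unit
Deal B: $43.25/4 = $10.8125/unit
A is cheaper per unit
= Deal A

Deal A


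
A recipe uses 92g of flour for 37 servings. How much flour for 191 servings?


Direct proportion: y/x = constant
k = 92/37 ≈ 2.4865
y₂ = k × 191 = 92 × 191 / 37 = 17572/37
≈ 474.92

474.92


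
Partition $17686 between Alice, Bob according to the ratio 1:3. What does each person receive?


Total parts = 1 + 3 = 4
Alice: 17686 × 1/4 = 4421.50
Bob: 17686 × 3/4 = 13264.50
= Alice: $4421.50, Bob: $13264.50

Alice: $4421.50, Bob: $13264.50


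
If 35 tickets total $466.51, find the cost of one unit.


Unit rate = total / quantity
= 466.51 / 35
= $13.33 per unit

$13.33 per unit


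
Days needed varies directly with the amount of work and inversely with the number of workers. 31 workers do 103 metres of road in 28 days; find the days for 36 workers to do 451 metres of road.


Days ∝ work / workers, so d₂ = d₁ × (m₁/m₂) × (w₂/w₁)
Workers factor (inverse): 31/36 ≈ 0.8611
Work factor (direct): 451/103 ≈ 4.3786
d₂ = 28 × 31/36 × 451/103 = (28 × 31 × 451) / (36 × 103) = 391468/3708
≈ 105.57 days

105.57 days


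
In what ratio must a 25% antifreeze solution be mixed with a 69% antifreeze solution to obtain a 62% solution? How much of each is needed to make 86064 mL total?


Let x parts of 25% mix with y parts of 69%.
25x + 69y = 62(x + y)
25x + 69y = 62x + 62y
x(25 - 62) = y(62 - 69)
x/y = (69 - 62)/(62 - 25) = 7/37
Simplify: 7:37
Total parts = 44; one part = 86064/44 = 1956.00 mL
25% solution: 7×1956.00 = 13692.00 mL
69% solution: 37×1956.00 = 72372.00 mL
= ratio 7:37; 13692.00 mL and 72372.00 mL

ratio 7:37; 13692.00 mL and 72372.00 mL


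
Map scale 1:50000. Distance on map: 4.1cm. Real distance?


Real distance = map distance × scale
= 4.1cm × 50000
= 205000 cm = 2050.0 m
= 2.050 km

2.050 km


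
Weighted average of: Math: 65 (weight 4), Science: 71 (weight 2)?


Numerator = 65×4 + 71×2
= 260 + 142
= 402
Total weight = 6
Weighted avg = 402/6
= 67.00

67.00


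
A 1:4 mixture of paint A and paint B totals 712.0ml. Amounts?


Total parts = 1 + 4 = 5
paint A: 712.0 × 1/5 = 142.4ml
paint B: 712.0 × 4/5 = 569.6ml
= 142.4ml and 569.6ml

142.4ml and 569.6ml


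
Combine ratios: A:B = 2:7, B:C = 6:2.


Match B: multiply A:B by 6 → 12:42
Multiply B:C by 7 → 42:14
Combined: 12:42:14
GCD = 2
= 6:21:7

6:21:7


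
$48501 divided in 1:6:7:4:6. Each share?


Total parts = 1 + 6 + 7 + 4 + 6 = 24
Part 1: 48501 × 1/24 = 2020.88
Part 2: 48501 × 6/24 = 12125.25
Part 3: 48501 × 7/24 = 14146.13
Part 4: 48501 × 4/24 = 8083.50
Part 5: 48501 × 6/24 = 12125.25
= Part 1: $2020.88, Part 2: $12125.25, Part 3: $14146.13, Part 4: $8083.50, Part 5: $12125.25

Part 1: $2020.88, Part 2: $12125.25, Part 3: $14146.13, Part 4: $8083.50, Part 5: $12125.25


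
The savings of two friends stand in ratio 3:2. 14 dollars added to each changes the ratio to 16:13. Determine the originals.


Let A = 3k, B = 2k.
(3k + 14) / (2k + 14) = 16/13
Cross-multiply: 13(3k + 14) = 16(2k + 14)
39k + 182 = 32k + 224
39k - 32k = 224 - 182
7k = 42
k = 42/7 = 6
A = 3×6 = 18, B = 2×6 = 12
= A = 18, B = 12

A = 18, B = 12


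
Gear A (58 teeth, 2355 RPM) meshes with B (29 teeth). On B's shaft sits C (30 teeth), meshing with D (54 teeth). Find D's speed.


Stage 1: RPM_B = RPM_A × t_A/t_B = 2355 × 58/29 = 136590/29 = 4710.00
B and C share a shaft → RPM_C = RPM_B
Stage 2: RPM_D = RPM_C × t_C/t_D = RPM_A × (t_A×t_C)/(t_B×t_D)
Overall ratio = (58×30)/(29×54) = 1740/1566
RPM_D = 2355 × 1740/1566 = 4097700/1566
≈ 2616.67 RPM

2616.67 RPM


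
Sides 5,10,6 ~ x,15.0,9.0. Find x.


Scale factor = 15.0/10 = 1.5
Missing side = 5 × 1.5
= 7.5

7.5


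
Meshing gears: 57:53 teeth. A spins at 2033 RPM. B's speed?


Gear ratio = 57:53 = 57:53
RPM_B = RPM_A × (teeth_A / teeth_B)
= 2033 × (57/53)
= 2186.4 RPM

2186.4 RPM


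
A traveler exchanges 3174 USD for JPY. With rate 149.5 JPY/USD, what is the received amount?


Amount × rate = 3174 × 149.5
= 474513.00 JPY

474513.00 JPY


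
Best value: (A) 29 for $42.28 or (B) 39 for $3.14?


Deal A: $42.28/29 = $1.4579/unit
Deal B: $3.14/39 = $0.0805/unit
B is cheaper per unit
= Deal B

Deal B


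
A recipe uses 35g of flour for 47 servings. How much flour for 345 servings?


Direct proportion: y/x = constant
k = 35/47 ≈ 0.7447
y₂ = k × 345 = 35 × 345 / 47 = 12075/47
≈ 256.91

256.91


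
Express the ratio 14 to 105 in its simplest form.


GCD(14, 105) = 7
14/7 : 105/7
= 2:15

2:15


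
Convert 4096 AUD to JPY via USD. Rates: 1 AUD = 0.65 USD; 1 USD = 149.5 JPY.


Step 1: 4096 AUD × 0.65 = 2662.40 USD
Step 2: 2662.40 USD × 149.5 = 398028.80 JPY
Implied rate AUD→JPY = 0.65 × 149.5 = 97.1750
= 398028.80 JPY

398028.80 JPY


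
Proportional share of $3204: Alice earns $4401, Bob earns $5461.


Total income = 4401 + 5461 = $9862
Alice: $3204 × 4401/9862 = $1429.81
Bob: $3204 × 5461/9862 = $1774.19
= Alice: $1429.81, Bob: $1774.19

Alice: $1429.81, Bob: $1774.19


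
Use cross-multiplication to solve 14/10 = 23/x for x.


Cross multiply: 14 × x = 10 × 23
14x = 230
x = 230 / 14
= 16.43

16.43


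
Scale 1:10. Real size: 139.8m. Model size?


Model size = real / scale
= 139.8 / 10
= 13.9800 m

13.9800 m


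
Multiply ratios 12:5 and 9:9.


Compound ratio = (12×9) : (5×9)
= 108:45
GCD = 9
= 12:5

12:5


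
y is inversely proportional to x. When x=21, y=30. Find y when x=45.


Inverse proportion: x × y = constant
k = 21 × 30 = 630
y₂ = k / 45 = 630 / 45
= 14.00

14.00


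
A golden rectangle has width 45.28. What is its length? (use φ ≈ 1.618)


φ = (1 + √5) / 2 ≈ 1.618
Length = width × φ = 45.28 × 1.618 = 73.26304
≈ 73.26

73.26


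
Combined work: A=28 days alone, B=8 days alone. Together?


Rate of A = 1/28 per day
Rate of B = 1/8 per day
Combined rate = 1/28 + 1/8 = 36/224 ≈ 0.1607 per day
Days = 1 / combined rate = 224/36
≈ 6.22 days

6.22 days


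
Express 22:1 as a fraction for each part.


Total parts = 22 + 1 = 23
First part: 22/23 = 22/23
Second part: 1/23 = 1/23
= 22/23 and 1/23

22/23 and 1/23


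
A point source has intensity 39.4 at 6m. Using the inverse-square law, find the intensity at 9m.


I₁d₁² = I₂d₂²
I₂ = I₁ × (d₁/d₂)²
= 39.4 × (6/9)²
= 39.4 × 36/81
= 1418.4/81
≈ 17.5111

17.5111


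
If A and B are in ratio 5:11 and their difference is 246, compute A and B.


Let A = 5k, B = 11k.
11k - 5k = 246
6k = 246 → k = 246/6 = 41
A = 5×41 = 205, B = 11×41 = 451
= A = 205, B = 451

A = 205, B = 451


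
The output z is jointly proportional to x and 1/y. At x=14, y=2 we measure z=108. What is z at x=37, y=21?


z = k·x/y
Solve for k using the known point: k = z·y/x = 108×2/14 = 216/14 ≈ 15.4286
Now evaluate at x=37, y=21:
z = k × 37 / 21 = (216 × 37) / (14 × 21) = 7992/294
≈ 27.1837

27.1837


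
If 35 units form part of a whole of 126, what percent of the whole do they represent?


Percentage = (part / whole) × 100
= (35 / 126) × 100
≈ 27.78%

27.78%


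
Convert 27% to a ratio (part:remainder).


27% means 27 parts out of 100; remainder = 73
Part : remainder = 27:73
GCD = 1
= 27:73

27:73


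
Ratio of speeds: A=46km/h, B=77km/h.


Ratio = 46:77
GCD = 1
Simplified = 46:77
Time ratio (same distance) = 77:46
Speed ratio = 46:77

46:77


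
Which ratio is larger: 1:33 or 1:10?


1/33 = 0.0303
1/10 = 0.1000
0.0303 < 0.1000, so 1:33 is less
= 1:10

1:10


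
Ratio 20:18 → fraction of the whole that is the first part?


Total parts = 20 + 18 = 38
First part: 20/38 = 10/19
= 10/19

10/19


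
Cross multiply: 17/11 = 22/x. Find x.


Cross multiply: 17 × x = 11 × 22
17x = 242
x = 242 / 17
= 14.24

14.24


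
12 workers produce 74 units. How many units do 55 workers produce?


Direct proportion: y/x = constant
k = 74/12 ≈ 6.1667
y₂ = k × 55 = 74 × 55 / 12 = 4070/12
≈ 339.17

339.17


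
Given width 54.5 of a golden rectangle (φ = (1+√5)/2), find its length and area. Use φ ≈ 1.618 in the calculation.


φ = (1 + √5) / 2 ≈ 1.618
Length = width × φ = 54.5 × 1.618 = 88.181
≈ 88.18
Area = width × length = 54.5 × 88.181 = 4805.8645 ≈ 4805.86
= Length: 88.18, Area: 4805.86

Length: 88.18, Area: 4805.86


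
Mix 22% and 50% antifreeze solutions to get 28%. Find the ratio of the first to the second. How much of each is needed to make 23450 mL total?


Let x parts of 22% mix with y parts of 50%.
22x + 50y = 28(x + y)
22x + 50y = 28x + 28y
x(22 - 28) = y(28 - 50)
x/y = (50 - 28)/(28 - 22) = 22/6
Simplify: 11:3
Total parts = 14; one part = 23450/14 = 1675.00 mL
22% solution: 11×1675.00 = 18425.00 mL
50% solution: 3×1675.00 = 5025.00 mL
= ratio 11:3; 18425.00 mL and 5025.00 mL

ratio 11:3; 18425.00 mL and 5025.00 mL


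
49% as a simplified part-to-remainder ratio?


49% means 49 parts out of 100; remainder = 51
Part : remainder = 49:51
GCD = 1
= 49:51

49:51


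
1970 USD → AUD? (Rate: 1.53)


Amount × rate = 1970 × 1.53
= 3014.10 AUD

3014.10 AUD


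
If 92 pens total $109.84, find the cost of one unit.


Unit rate = total / quantity
= 109.84 / 92
= $1.19 per unit

$1.19 per unit


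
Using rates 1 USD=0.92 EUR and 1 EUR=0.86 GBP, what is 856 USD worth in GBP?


Step 1: 856 USD × 0.92 = 787.52 EUR
Step 2: 787.52 EUR × 0.86 = 677.27 GBP
Implied rate USD→GBP = 0.92 × 0.86 = 0.7912
= 677.27 GBP

677.27 GBP


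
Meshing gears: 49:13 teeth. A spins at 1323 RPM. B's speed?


Gear ratio = 49:13 = 49:13
RPM_B = RPM_A × (teeth_A / teeth_B)
= 1323 × (49/13)
= 4986.7 RPM

4986.7 RPM


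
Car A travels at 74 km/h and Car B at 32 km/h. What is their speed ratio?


Ratio = 74:32
GCD = 2
Simplified = 37:16
Time ratio (same distance) = 16:37
Speed ratio = 37:16

37:16


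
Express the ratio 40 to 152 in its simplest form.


GCD(40, 152) = 8
40/8 : 152/8
= 5:19

5:19


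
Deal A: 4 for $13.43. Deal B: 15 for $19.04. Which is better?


Deal A: $13.43/4 = $3.3575/unit
Deal B: $19.04/15 = $1.2693/unit
B is cheaper per unit
= Deal B

Deal B


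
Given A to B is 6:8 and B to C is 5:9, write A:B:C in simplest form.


Match B: multiply A:B by 5 → 30:40
Multiply B:C by 8 → 40:72
Combined: 30:40:72
GCD = 2
= 15:20:36

15:20:36


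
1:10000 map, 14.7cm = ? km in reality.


Real distance = map distance × scale
= 14.7cm × 10000
= 147000 cm = 1470.0 m
= 1.470 km

1.470 km


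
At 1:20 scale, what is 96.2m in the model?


Model size = real / scale
= 96.2 / 20
= 4.8100 m

4.8100 m


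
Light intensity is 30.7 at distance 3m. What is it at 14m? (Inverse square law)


I₁d₁² = I₂d₂²
I₂ = I₁ × (d₁/d₂)²
= 30.7 × (3/14)²
= 30.7 × 9/196
= 276.3/196
≈ 1.4097

1.4097


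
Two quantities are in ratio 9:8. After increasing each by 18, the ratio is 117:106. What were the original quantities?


Let A = 9k, B = 8k.
(9k + 18) / (8k + 18) = 117/106
Cross-multiply: 106(9k + 18) = 117(8k + 18)
954k + 1908 = 936k + 2106
954k - 936k = 2106 - 1908
18k = 198
k = 198/18 = 11
A = 9×11 = 99, B = 8×11 = 88
= A = 99, B = 88

A = 99, B = 88


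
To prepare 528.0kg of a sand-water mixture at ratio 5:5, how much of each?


Total parts = 5 + 5 = 10
sand: 528.0 × 5/10 = 264.0kg
water: 528.0 × 5/10 = 264.0kg
= 264.0kg and 264.0kg

264.0kg and 264.0kg


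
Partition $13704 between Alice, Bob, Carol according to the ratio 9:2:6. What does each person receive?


Total parts = 9 + 2 + 6 = 17
Alice: 13704 × 9/17 = 7255.06
Bob: 13704 × 2/17 = 1612.24
Carol: 13704 × 6/17 = 4836.71
= Alice: $7255.06, Bob: $1612.24, Carol: $4836.71

Alice: $7255.06, Bob: $1612.24, Carol: $4836.71


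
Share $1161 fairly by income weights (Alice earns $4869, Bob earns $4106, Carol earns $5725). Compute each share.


Total income = 4869 + 4106 + 5725 = $14700
Alice: $1161 × 4869/14700 = $384.55
Bob: $1161 × 4106/14700 = $324.29
Carol: $1161 × 5725/14700 = $452.16
= Alice: $384.55, Bob: $324.29, Carol: $452.16

Alice: $384.55, Bob: $324.29, Carol: $452.16


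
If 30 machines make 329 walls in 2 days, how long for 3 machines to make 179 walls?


Days ∝ work / workers, so d₂ = d₁ × (m₁/m₂) × (w₂/w₁)
Workers factor (inverse): 30/3 = 10.0000
Work factor (direct): 179/329 ≈ 0.5441
d₂ = 2 × 30/3 × 179/329 = (2 × 30 × 179) / (3 × 329) = 10740/987
≈ 10.88 days

10.88 days


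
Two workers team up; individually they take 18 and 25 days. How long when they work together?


Rate of A = 1/18 per day
Rate of B = 1/25 per day
Combined rate = 1/18 + 1/25 = 43/450 ≈ 0.0956 per day
Days = 1 / combined rate = 450/43
≈ 10.47 days

10.47 days


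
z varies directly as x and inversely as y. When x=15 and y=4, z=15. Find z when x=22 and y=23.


z = k·x/y
Solve for k using the known point: k = z·y/x = 15×4/15 = 60/15 = 4.0000
Now evaluate at x=22, y=23:
z = k × 22 / 23 = (60 × 22) / (15 × 23) = 1320/345
≈ 3.8261

3.8261


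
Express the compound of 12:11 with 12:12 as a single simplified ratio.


Compound ratio = (12×12) : (11×12)
= 144:132
GCD = 12
= 12:11

12:11


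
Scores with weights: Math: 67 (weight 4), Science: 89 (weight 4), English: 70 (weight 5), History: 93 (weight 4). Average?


Numerator = 67×4 + 89×4 + 70×5 + 93×4
= 268 + 356 + 350 + 372
= 1346
Total weight = 17
Weighted avg = 1346/17
= 79.18

79.18


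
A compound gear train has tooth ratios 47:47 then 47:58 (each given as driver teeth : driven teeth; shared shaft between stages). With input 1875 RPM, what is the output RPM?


Stage 1: RPM_B = RPM_A × t_A/t_B = 1875 × 47/47 = 88125/47 = 1875.00
B and C share a shaft → RPM_C = RPM_B
Stage 2: RPM_D = RPM_C × t_C/t_D = RPM_A × (t_A×t_C)/(t_B×t_D)
Overall ratio = (47×47)/(47×58) = 2209/2726
RPM_D = 1875 × 2209/2726 = 4141875/2726
≈ 1519.40 RPM

1519.40 RPM


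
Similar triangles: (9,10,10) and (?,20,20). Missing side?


Scale factor = 20/10 = 2
Missing side = 9 × 2
= 18.0

18.0


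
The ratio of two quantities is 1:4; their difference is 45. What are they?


Let A = 1k, B = 4k.
4k - 1k = 45
3k = 45 → k = 45/3 = 15
A = 1×15 = 15, B = 4×15 = 60
= A = 15, B = 60

A = 15, B = 60


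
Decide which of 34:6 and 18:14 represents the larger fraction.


34/6 = 5.6667
18/14 = 1.2857
5.6667 > 1.2857, so 34:6 is greater
= 34:6

34:6


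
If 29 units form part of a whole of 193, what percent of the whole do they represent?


Percentage = (part / whole) × 100
= (29 / 193) × 100
≈ 15.03%

15.03%


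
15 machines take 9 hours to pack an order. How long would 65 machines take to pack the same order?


Inverse proportion: x × y = constant
k = 15 × 9 = 135
y₂ = k / 65 = 135 / 65
= 2.08

2.08


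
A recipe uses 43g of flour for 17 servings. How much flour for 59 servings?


Direct proportion: y/x = constant
k = 43/17 ≈ 2.5294
y₂ = k × 59 = 43 × 59 / 17 = 2537/17
≈ 149.24

149.24


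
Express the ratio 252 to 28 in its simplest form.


GCD(252, 28) = 28
252/28 : 28/28
= 9:1

9:1


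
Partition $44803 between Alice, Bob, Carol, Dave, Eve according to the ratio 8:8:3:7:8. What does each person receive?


Total parts = 8 + 8 + 3 + 7 + 8 = 34
Alice: 44803 × 8/34 = 10541.88
Bob: 44803 × 8/34 = 10541.88
Carol: 44803 × 3/34 = 3953.21
Dave: 44803 × 7/34 = 9224.15
Eve: 44803 × 8/34 = 10541.88
= Alice: $10541.88, Bob: $10541.88, Carol: $3953.21, Dave: $9224.15, Eve: $10541.88

Alice: $10541.88, Bob: $10541.88, Carol: $3953.21, Dave: $9224.15, Eve: $10541.88


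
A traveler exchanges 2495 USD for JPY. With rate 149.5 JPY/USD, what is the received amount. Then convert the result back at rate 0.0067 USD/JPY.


Amount × rate = 2495 × 149.5 = 373002.50 JPY
Round-trip: 373002.50 × 0.0067 = 2499.12 USD
= 373002.50 JPY, then 2499.12 USD

373002.50 JPY, then 2499.12 USD


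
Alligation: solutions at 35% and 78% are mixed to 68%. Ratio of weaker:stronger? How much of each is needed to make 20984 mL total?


Let x parts of 35% mix with y parts of 78%.
35x + 78y = 68(x + y)
35x + 78y = 68x + 68y
x(35 - 68) = y(68 - 78)
x/y = (78 - 68)/(68 - 35) = 10/33
Simplify: 10:33
Total parts = 43; one part = 20984/43 = 488.00 mL
35% solution: 10×488.00 = 4880.00 mL
78% solution: 33×488.00 = 16104.00 mL
= ratio 10:33; 4880.00 mL and 16104.00 mL

ratio 10:33; 4880.00 mL and 16104.00 mL


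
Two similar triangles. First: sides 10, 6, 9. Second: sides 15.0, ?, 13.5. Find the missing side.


Scale factor = 15.0/10 = 1.5
Missing side = 6 × 1.5
= 9.0

9.0


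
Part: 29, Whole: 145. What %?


Percentage = (part / whole) × 100
= (29 / 145) × 100
= 20.00%

20.00%


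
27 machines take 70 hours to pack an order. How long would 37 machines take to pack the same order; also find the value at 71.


Inverse proportion: x × y = constant
k = 27 × 70 = 1890
At x=37: k/37 = 51.08
At x=71: k/71 = 26.62
= 51.08 and 26.62

51.08 and 26.62


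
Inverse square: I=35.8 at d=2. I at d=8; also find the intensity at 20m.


I₁d₁² = I₂d₂²
I at 8m = 35.8 × (2/8)² = 35.8 × 4/64 = 143.2/64 = 2.2375
I at 20m = 35.8 × (2/20)² = 35.8 × 4/400 = 143.2/400 = 0.3580
= 2.2375 and 0.3580

2.2375 and 0.3580


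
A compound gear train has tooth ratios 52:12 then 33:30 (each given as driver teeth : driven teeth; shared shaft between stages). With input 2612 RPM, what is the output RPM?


Stage 1: RPM_B = RPM_A × t_A/t_B = 2612 × 52/12 = 135824/12 ≈ 11318.67
B and C share a shaft → RPM_C = RPM_B
Stage 2: RPM_D = RPM_C × t_C/t_D = RPM_A × (t_A×t_C)/(t_B×t_D)
Overall ratio = (52×33)/(12×30) = 1716/360
RPM_D = 2612 × 1716/360 = 4482192/360
≈ 12450.53 RPM

12450.53 RPM


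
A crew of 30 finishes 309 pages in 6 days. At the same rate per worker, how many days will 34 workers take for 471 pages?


Days ∝ work / workers, so d₂ = d₁ × (m₁/m₂) × (w₂/w₁)
Workers factor (inverse): 30/34 ≈ 0.8824
Work factor (direct): 471/309 ≈ 1.5243
d₂ = 6 × 30/34 × 471/309 = (6 × 30 × 471) / (34 × 309) = 84780/10506
≈ 8.07 days

8.07 days


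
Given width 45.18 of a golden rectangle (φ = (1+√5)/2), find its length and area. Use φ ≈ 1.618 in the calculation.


φ = (1 + √5) / 2 ≈ 1.618
Length = width × φ = 45.18 × 1.618 = 73.10124
≈ 73.10
Area = width × length = 45.18 × 73.10124 = 3302.7140232 ≈ 3302.71
= Length: 73.10, Area: 3302.71

Length: 73.10, Area: 3302.71


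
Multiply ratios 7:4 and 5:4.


Compound ratio = (7×5) : (4×4)
= 35:16
GCD = 1
= 35:16

35:16


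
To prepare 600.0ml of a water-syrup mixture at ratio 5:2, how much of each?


Total parts = 5 + 2 = 7
water: 600.0 × 5/7 = 428.6ml
syrup: 600.0 × 2/7 = 171.4ml
= 428.6ml and 171.4ml

428.6ml and 171.4ml


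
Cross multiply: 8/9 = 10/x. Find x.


Cross multiply: 8 × x = 9 × 10
8x = 90
x = 90 / 8
= 11.25

11.25


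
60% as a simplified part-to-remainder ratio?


60% means 60 parts out of 100; remainder = 40
Part : remainder = 60:40
GCD = 20
= 3:2

3:2


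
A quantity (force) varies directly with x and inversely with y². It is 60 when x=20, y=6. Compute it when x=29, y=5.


z = k·x/y²
Solve for k using the known point: k = z·y²/x = 60×36/20 = 2160/20 = 108.0000
Now evaluate at x=29, y=5:
z = k × 29 / 25 = (2160 × 29) / (20 × 25) = 62640/500
= 125.2800

125.2800


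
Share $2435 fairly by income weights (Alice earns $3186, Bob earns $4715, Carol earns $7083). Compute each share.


Total income = 3186 + 4715 + 7083 = $14984
Alice: $2435 × 3186/14984 = $517.75
Bob: $2435 × 4715/14984 = $766.22
Carol: $2435 × 7083/14984 = $1151.03
= Alice: $517.75, Bob: $766.22, Carol: $1151.03

Alice: $517.75, Bob: $766.22, Carol: $1151.03


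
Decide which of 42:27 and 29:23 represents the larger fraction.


42/27 = 1.5556
29/23 = 1.2609
1.5556 > 1.2609, so 42:27 is greater
= 42:27

42:27


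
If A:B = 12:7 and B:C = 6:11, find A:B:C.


Match B: multiply A:B by 6 → 72:42
Multiply B:C by 7 → 42:77
Combined: 72:42:77
GCD = 1
= 72:42:77

72:42:77


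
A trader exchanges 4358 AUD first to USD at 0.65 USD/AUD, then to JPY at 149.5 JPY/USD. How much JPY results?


Step 1: 4358 AUD × 0.65 = 2832.70 USD
Step 2: 2832.70 USD × 149.5 = 423488.65 JPY
Implied rate AUD→JPY = 0.65 × 149.5 = 97.1750
= 423488.65 JPY

423488.65 JPY


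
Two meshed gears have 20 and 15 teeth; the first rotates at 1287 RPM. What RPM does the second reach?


Gear ratio = 20:15 = 4:3
RPM_B = RPM_A × (teeth_A / teeth_B)
= 1287 × (20/15)
= 1716.0 RPM

1716.0 RPM


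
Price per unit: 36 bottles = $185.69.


Unit rate = total / quantity
= 185.69 / 36
= $5.16 per unit

$5.16 per unit


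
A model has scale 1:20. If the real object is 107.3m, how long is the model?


Model size = real / scale
= 107.3 / 20
= 5.3650 m

5.3650 m


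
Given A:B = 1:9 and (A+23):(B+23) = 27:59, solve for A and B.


Let A = 1k, B = 9k.
(1k + 23) / (9k + 23) = 27/59
Cross-multiply: 59(1k + 23) = 27(9k + 23)
59k + 1357 = 243k + 621
59k - 243k = 621 - 1357
-184k = -736
k = -736/-184 = 4
A = 1×4 = 4, B = 9×4 = 36
= A = 4, B = 36

A = 4, B = 36


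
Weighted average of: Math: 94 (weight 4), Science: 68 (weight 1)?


Numerator = 94×4 + 68×1
= 376 + 68
= 444
Total weight = 5
Weighted avg = 444/5
= 88.80

88.80


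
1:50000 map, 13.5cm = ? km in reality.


Real distance = map distance × scale
= 13.5cm × 50000
= 675000 cm = 6750.0 m
= 6.750 km

6.750 km


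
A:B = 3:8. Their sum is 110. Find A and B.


Let A = 3k, B = 8k.
3k + 8k = 110
11k = 110 → k = 110/11 = 10
A = 3×10 = 30, B = 8×10 = 80
= A = 30, B = 80

A = 30, B = 80


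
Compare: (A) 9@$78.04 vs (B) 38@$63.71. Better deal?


Deal A: $78.04/9 = $8.6711/unit
Deal B: $63.71/38 = $1.6766/unit
B is cheaper per unit
= Deal B

Deal B


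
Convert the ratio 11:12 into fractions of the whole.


Total parts = 11 + 12 = 23
First part: 11/23 = 11/23
Second part: 12/23 = 12/23
= 11/23 and 12/23

11/23 and 12/23


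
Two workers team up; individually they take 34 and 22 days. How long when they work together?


Rate of A = 1/34 per day
Rate of B = 1/22 per day
Combined rate = 1/34 + 1/22 = 56/748 ≈ 0.0749 per day
Days = 1 / combined rate = 748/56
≈ 13.36 days

13.36 days


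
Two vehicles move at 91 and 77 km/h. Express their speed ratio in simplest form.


Ratio = 91:77
GCD = 7
Simplified = 13:11
Time ratio (same distance) = 11:13
Speed ratio = 13:11

13:11


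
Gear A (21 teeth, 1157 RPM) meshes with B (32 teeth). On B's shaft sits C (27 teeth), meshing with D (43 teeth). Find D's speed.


Stage 1: RPM_B = RPM_A × t_A/t_B = 1157 × 21/32 = 24297/32 ≈ 759.28
B and C share a shaft → RPM_C = RPM_B
Stage 2: RPM_D = RPM_C × t_C/t_D = RPM_A × (t_A×t_C)/(t_B×t_D)
Overall ratio = (21×27)/(32×43) = 567/1376
RPM_D = 1157 × 567/1376 = 656019/1376
≈ 476.76 RPM

476.76 RPM


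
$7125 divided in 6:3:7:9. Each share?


Total parts = 6 + 3 + 7 + 9 = 25
Part 1: 7125 × 6/25 = 1710.00
Part 2: 7125 × 3/25 = 855.00
Part 3: 7125 × 7/25 = 1995.00
Part 4: 7125 × 9/25 = 2565.00
= Part 1: $1710.00, Part 2: $855.00, Part 3: $1995.00, Part 4: $2565.00

Part 1: $1710.00, Part 2: $855.00, Part 3: $1995.00, Part 4: $2565.00


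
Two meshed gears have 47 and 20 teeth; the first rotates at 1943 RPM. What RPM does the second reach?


Gear ratio = 47:20 = 47:20
RPM_B = RPM_A × (teeth_A / teeth_B)
= 1943 × (47/20)
= 4566.1 RPM

4566.1 RPM


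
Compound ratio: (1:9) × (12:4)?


Compound ratio = (1×12) : (9×4)
= 12:36
GCD = 12
= 1:3

1:3


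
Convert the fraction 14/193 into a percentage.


Percentage = (part / whole) × 100
= (14 / 193) × 100
≈ 7.25%

7.25%


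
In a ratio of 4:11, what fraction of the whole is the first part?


Total parts = 4 + 11 = 15
First part: 4/15 = 4/15
= 4/15

4/15


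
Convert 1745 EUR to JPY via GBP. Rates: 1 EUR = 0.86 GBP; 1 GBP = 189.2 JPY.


Step 1: 1745 EUR × 0.86 = 1500.70 GBP
Step 2: 1500.70 GBP × 189.2 = 283932.44 JPY
Implied rate EUR→JPY = 0.86 × 189.2 = 162.7120
= 283932.44 JPY

283932.44 JPY


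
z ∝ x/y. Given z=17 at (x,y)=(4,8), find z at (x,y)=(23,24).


z = k·x/y
Solve for k using the known point: k = z·y/x = 17×8/4 = 136/4 = 34.0000
Now evaluate at x=23, y=24:
z = k × 23 / 24 = (136 × 23) / (4 × 24) = 3128/96
≈ 32.5833

32.5833


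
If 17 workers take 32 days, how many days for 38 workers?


Inverse proportion: x × y = constant
k = 17 × 32 = 544
y₂ = k / 38 = 544 / 38
= 14.32

14.32


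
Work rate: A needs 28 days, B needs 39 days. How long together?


Rate of A = 1/28 per day
Rate of B = 1/39 per day
Combined rate = 1/28 + 1/39 = 67/1092 ≈ 0.0614 per day
Days = 1 / combined rate = 1092/67
≈ 16.30 days

16.30 days


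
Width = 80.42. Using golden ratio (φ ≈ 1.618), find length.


φ = (1 + √5) / 2 ≈ 1.618
Length = width × φ = 80.42 × 1.618 = 130.11956
≈ 130.12

130.12


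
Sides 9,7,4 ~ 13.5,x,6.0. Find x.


Scale factor = 13.5/9 = 1.5
Missing side = 7 × 1.5
= 10.5

10.5


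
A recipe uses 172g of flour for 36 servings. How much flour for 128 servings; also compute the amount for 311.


Direct proportion: y/x = constant
k = 172/36 ≈ 4.7778
y at x=128: k × 128 = 172 × 128 / 36 = 22016/36 ≈ 611.56
y at x=311: k × 311 = 172 × 311 / 36 = 53492/36 ≈ 1485.89
= 611.56 and 1485.89

611.56 and 1485.89


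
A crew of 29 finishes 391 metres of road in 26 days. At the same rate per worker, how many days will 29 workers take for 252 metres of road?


Days ∝ work / workers, so d₂ = d₁ × (m₁/m₂) × (w₂/w₁)
Workers factor (inverse): 29/29 = 1.0000
Work factor (direct): 252/391 ≈ 0.6445
d₂ = 26 × 29/29 × 252/391 = (26 × 29 × 252) / (29 × 391) = 190008/11339
≈ 16.76 days

16.76 days


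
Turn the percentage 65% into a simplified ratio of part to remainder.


65% means 65 parts out of 100; remainder = 35
Part : remainder = 65:35
GCD = 5
= 13:7

13:7


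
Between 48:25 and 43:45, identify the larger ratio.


48/25 = 1.9200
43/45 = 0.9556
1.9200 > 0.9556, so 48:25 is greater
= 48:25

48:25


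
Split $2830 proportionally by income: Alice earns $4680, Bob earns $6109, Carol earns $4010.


Total income = 4680 + 6109 + 4010 = $14799
Alice: $2830 × 4680/14799 = $894.95
Bob: $2830 × 6109/14799 = $1168.22
Carol: $2830 × 4010/14799 = $766.83
= Alice: $894.95, Bob: $1168.22, Carol: $766.83

Alice: $894.95, Bob: $1168.22, Carol: $766.83


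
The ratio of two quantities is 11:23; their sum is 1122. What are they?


Let A = 11k, B = 23k.
11k + 23k = 1122
34k = 1122 → k = 1122/34 = 33
A = 11×33 = 363, B = 23×33 = 759
= A = 363, B = 759

A = 363, B = 759


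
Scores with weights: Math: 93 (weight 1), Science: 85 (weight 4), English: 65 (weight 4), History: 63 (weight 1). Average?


Numerator = 93×1 + 85×4 + 65×4 + 63×1
= 93 + 340 + 260 + 63
= 756
Total weight = 10
Weighted avg = 756/10
= 75.60

75.60


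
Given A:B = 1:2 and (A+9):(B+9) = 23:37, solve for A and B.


Let A = 1k, B = 2k.
(1k + 9) / (2k + 9) = 23/37
Cross-multiply: 37(1k + 9) = 23(2k + 9)
37k + 333 = 46k + 207
37k - 46k = 207 - 333
-9k = -126
k = -126/-9 = 14
A = 1×14 = 14, B = 2×14 = 28
= A = 14, B = 28

A = 14, B = 28


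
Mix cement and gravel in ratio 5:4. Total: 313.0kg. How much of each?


Total parts = 5 + 4 = 9
cement: 313.0 × 5/9 = 173.9kg
gravel: 313.0 × 4/9 = 139.1kg
= 173.9kg and 139.1kg

173.9kg and 139.1kg


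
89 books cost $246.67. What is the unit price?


Unit rate = total / quantity
= 246.67 / 89
= $2.77 per unit

$2.77 per unit


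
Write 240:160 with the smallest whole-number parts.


GCD(240, 160) = 80
240/80 : 160/80
= 3:2

3:2


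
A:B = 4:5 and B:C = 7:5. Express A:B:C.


Match B: multiply A:B by 7 → 28:35
Multiply B:C by 5 → 35:25
Combined: 28:35:25
GCD = 1
= 28:35:25

28:35:25


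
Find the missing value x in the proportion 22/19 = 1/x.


Cross multiply: 22 × x = 19 × 1
22x = 19
x = 19 / 22
= 0.86

0.86


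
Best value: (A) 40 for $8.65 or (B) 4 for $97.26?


Deal A: $8.65/40 = $0.2163/unit
Deal B: $97.26/4 = $24.3150/unit
A is cheaper per unit
= Deal A

Deal A


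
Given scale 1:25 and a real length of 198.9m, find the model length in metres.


Model size = real / scale
= 198.9 / 25
= 7.9560 m

7.9560 m


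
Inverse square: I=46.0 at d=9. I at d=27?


I₁d₁² = I₂d₂²
I₂ = I₁ × (d₁/d₂)²
= 46.0 × (9/27)²
= 46.0 × 81/729
= 3726/729
≈ 5.1111

5.1111


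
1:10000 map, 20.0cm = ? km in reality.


Real distance = map distance × scale
= 20.0cm × 10000
= 200000 cm = 2000.0 m
= 2.000 km

2.000 km


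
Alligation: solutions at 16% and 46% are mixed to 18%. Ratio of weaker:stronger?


Let x parts of 16% mix with y parts of 46%.
16x + 46y = 18(x + y)
16x + 46y = 18x + 18y
x(16 - 18) = y(18 - 46)
x/y = (46 - 18)/(18 - 16) = 28/2
Simplify: 14:1
= 14:1

14:1


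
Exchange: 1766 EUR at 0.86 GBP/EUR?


Amount × rate = 1766 × 0.86
= 1518.76 GBP

1518.76 GBP


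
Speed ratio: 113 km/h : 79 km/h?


Ratio = 113:79
GCD = 1
Simplified = 113:79
Time ratio (same distance) = 79:113
Speed ratio = 113:79

113:79


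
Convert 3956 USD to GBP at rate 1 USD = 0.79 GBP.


Amount × rate = 3956 × 0.79
= 3125.24 GBP

3125.24 GBP


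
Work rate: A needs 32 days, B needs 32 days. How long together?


Rate of A = 1/32 per day
Rate of B = 1/32 per day
Combined rate = 1/32 + 1/32 = 64/1024 = 0.0625 per day
Days = 1 / combined rate = 1024/64
= 16.00 days

16.00 days


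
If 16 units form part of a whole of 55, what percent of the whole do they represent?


Percentage = (part / whole) × 100
= (16 / 55) × 100
≈ 29.09%

29.09%


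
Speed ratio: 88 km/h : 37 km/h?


Ratio = 88:37
GCD = 1
Simplified = 88:37
Time ratio (same distance) = 37:88
Speed ratio = 88:37

88:37


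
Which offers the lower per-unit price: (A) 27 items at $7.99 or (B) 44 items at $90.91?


Deal A: $7.99/27 = $0.2959/unit
Deal B: $90.91/44 = $2.0661/unit
A is cheaper per unit
= Deal A

Deal A


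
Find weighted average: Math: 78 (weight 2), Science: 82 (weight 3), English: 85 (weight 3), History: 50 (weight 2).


Numerator = 78×2 + 82×3 + 85×3 + 50×2
= 156 + 246 + 255 + 100
= 757
Total weight = 10
Weighted avg = 757/10
= 75.70

75.70


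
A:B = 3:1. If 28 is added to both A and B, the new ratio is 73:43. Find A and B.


Let A = 3k, B = 1k.
(3k + 28) / (1k + 28) = 73/43
Cross-multiply: 43(3k + 28) = 73(1k + 28)
129k + 1204 = 73k + 2044
129k - 73k = 2044 - 1204
56k = 840
k = 840/56 = 15
A = 3×15 = 45, B = 1×15 = 15
= A = 45, B = 15

A = 45, B = 15


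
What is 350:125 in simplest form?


GCD(350, 125) = 25
350/25 : 125/25
= 14:5

14:5


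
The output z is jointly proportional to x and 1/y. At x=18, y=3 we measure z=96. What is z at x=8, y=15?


z = k·x/y
Solve for k using the known point: k = z·y/x = 96×3/18 = 288/18 = 16.0000
Now evaluate at x=8, y=15:
z = k × 8 / 15 = (288 × 8) / (18 × 15) = 2304/270
≈ 8.5333

8.5333


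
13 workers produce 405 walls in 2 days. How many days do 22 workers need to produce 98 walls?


Days ∝ work / workers, so d₂ = d₁ × (m₁/m₂) × (w₂/w₁)
Workers factor (inverse): 13/22 ≈ 0.5909
Work factor (direct): 98/405 ≈ 0.2420
d₂ = 2 × 13/22 × 98/405 = (2 × 13 × 98) / (22 × 405) = 2548/8910
≈ 0.29 days

0.29 days


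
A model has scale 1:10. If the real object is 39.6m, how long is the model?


Model size = real / scale
= 39.6 / 10
= 3.9600 m

3.9600 m


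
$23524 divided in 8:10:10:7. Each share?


Total parts = 8 + 10 + 10 + 7 = 35
Part 1: 23524 × 8/35 = 5376.91
Part 2: 23524 × 10/35 = 6721.14
Part 3: 23524 × 10/35 = 6721.14
Part 4: 23524 × 7/35 = 4704.80
= Part 1: $5376.91, Part 2: $6721.14, Part 3: $6721.14, Part 4: $4704.80

Part 1: $5376.91, Part 2: $6721.14, Part 3: $6721.14, Part 4: $4704.80


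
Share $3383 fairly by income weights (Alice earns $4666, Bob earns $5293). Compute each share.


Total income = 4666 + 5293 = $9959
Alice: $3383 × 4666/9959 = $1585.01
Bob: $3383 × 5293/9959 = $1797.99
= Alice: $1585.01, Bob: $1797.99

Alice: $1585.01, Bob: $1797.99


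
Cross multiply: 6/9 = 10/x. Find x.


Cross multiply: 6 × x = 9 × 10
6x = 90
x = 90 / 6
= 15.00

15.00


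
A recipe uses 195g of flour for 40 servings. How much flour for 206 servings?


Direct proportion: y/x = constant
k = 195/40 = 4.8750
y₂ = k × 206 = 195 × 206 / 40 = 40170/40
= 1004.25

1004.25


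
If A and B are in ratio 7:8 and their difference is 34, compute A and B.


Let A = 7k, B = 8k.
8k - 7k = 34
1k = 34 → k = 34/1 = 34
A = 7×34 = 238, B = 8×34 = 272
= A = 238, B = 272

A = 238, B = 272


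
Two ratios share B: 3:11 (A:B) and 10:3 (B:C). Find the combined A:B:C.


Match B: multiply A:B by 10 → 30:110
Multiply B:C by 11 → 110:33
Combined: 30:110:33
GCD = 1
= 30:110:33

30:110:33


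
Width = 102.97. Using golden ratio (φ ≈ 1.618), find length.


φ = (1 + √5) / 2 ≈ 1.618
Length = width × φ = 102.97 × 1.618 = 166.60546
≈ 166.61

166.61


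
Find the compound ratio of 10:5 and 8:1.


Compound ratio = (10×8) : (5×1)
= 80:5
GCD = 5
= 16:1

16:1


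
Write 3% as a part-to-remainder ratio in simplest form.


3% means 3 parts out of 100; remainder = 97
Part : remainder = 3:97
GCD = 1
= 3:97

3:97


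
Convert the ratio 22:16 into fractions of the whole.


Total parts = 22 + 16 = 38
First part: 22/38 = 11/19
Second part: 16/38 = 8/19
= 11/19 and 8/19

11/19 and 8/19


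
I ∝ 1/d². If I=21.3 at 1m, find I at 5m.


I₁d₁² = I₂d₂²
I₂ = I₁ × (d₁/d₂)²
= 21.3 × (1/5)²
= 21.3 × 1/25
= 21.3/25
= 0.8520

0.8520


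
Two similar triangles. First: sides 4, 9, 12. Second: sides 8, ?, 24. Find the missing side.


Scale factor = 8/4 = 2
Missing side = 9 × 2
= 18.0

18.0


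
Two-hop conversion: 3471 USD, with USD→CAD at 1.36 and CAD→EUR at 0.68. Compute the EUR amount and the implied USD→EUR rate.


Step 1: 3471 USD × 1.36 = 4720.56 CAD
Step 2: 4720.56 CAD × 0.68 = 3209.98 EUR
Implied rate USD→EUR = 1.36 × 0.68 = 0.9248
= 3209.98 EUR; implied rate 0.9248 EUR/USD

3209.98 EUR; implied rate 0.9248 EUR/USD


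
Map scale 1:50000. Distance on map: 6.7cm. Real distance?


Real distance = map distance × scale
= 6.7cm × 50000
= 335000 cm = 3350.0 m
= 3.350 km

3.350 km


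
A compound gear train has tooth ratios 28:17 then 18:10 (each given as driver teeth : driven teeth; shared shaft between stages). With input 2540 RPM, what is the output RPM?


Stage 1: RPM_B = RPM_A × t_A/t_B = 2540 × 28/17 = 71120/17 ≈ 4183.53
B and C share a shaft → RPM_C = RPM_B
Stage 2: RPM_D = RPM_C × t_C/t_D = RPM_A × (t_A×t_C)/(t_B×t_D)
Overall ratio = (28×18)/(17×10) = 504/170
RPM_D = 2540 × 504/170 = 1280160/170
≈ 7530.35 RPM

7530.35 RPM


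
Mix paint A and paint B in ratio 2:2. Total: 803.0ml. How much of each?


Total parts = 2 + 2 = 4
paint A: 803.0 × 2/4 = 401.5ml
paint B: 803.0 × 2/4 = 401.5ml
= 401.5ml and 401.5ml

401.5ml and 401.5ml


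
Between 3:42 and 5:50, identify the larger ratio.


3/42 = 0.0714
5/50 = 0.1000
0.0714 < 0.1000, so 3:42 is less
= 5:50

5:50


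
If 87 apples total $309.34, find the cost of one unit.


Unit rate = total / quantity
= 309.34 / 87
= $3.56 per unit

$3.56 per unit


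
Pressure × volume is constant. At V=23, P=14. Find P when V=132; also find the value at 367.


Inverse proportion: x × y = constant
k = 23 × 14 = 322
At x=132: k/132 = 2.44
At x=367: k/367 = 0.88
= 2.44 and 0.88

2.44 and 0.88


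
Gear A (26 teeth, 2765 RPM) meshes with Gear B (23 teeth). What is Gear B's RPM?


Gear ratio = 26:23 = 26:23
RPM_B = RPM_A × (teeth_A / teeth_B)
= 2765 × (26/23)
= 3125.7 RPM

3125.7 RPM


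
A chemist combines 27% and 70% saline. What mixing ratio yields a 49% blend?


Let x parts of 27% mix with y parts of 70%.
27x + 70y = 49(x + y)
27x + 70y = 49x + 49y
x(27 - 49) = y(49 - 70)
x/y = (70 - 49)/(49 - 27) = 21/22
Simplify: 21:22
= 21:22

21:22


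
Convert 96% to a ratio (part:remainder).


96% means 96 parts out of 100; remainder = 4
Part : remainder = 96:4
GCD = 4
= 24:1

24:1


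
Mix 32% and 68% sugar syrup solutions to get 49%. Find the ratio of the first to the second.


Let x parts of 32% mix with y parts of 68%.
32x + 68y = 49(x + y)
32x + 68y = 49x + 49y
x(32 - 49) = y(49 - 68)
x/y = (68 - 49)/(49 - 32) = 19/17
Simplify: 19:17
= 19:17

19:17


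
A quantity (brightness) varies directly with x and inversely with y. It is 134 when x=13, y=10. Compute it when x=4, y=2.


z = k·x/y
Solve for k using the known point: k = z·y/x = 134×10/13 = 1340/13 ≈ 103.0769
Now evaluate at x=4, y=2:
z = k × 4 / 2 = (1340 × 4) / (13 × 2) = 5360/26
≈ 206.1538

206.1538


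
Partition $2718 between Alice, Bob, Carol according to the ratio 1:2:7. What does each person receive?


Total parts = 1 + 2 + 7 = 10
Alice: 2718 × 1/10 = 271.80
Bob: 2718 × 2/10 = 543.60
Carol: 2718 × 7/10 = 1902.60
= Alice: $271.80, Bob: $543.60, Carol: $1902.60

Alice: $271.80, Bob: $543.60, Carol: $1902.60
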